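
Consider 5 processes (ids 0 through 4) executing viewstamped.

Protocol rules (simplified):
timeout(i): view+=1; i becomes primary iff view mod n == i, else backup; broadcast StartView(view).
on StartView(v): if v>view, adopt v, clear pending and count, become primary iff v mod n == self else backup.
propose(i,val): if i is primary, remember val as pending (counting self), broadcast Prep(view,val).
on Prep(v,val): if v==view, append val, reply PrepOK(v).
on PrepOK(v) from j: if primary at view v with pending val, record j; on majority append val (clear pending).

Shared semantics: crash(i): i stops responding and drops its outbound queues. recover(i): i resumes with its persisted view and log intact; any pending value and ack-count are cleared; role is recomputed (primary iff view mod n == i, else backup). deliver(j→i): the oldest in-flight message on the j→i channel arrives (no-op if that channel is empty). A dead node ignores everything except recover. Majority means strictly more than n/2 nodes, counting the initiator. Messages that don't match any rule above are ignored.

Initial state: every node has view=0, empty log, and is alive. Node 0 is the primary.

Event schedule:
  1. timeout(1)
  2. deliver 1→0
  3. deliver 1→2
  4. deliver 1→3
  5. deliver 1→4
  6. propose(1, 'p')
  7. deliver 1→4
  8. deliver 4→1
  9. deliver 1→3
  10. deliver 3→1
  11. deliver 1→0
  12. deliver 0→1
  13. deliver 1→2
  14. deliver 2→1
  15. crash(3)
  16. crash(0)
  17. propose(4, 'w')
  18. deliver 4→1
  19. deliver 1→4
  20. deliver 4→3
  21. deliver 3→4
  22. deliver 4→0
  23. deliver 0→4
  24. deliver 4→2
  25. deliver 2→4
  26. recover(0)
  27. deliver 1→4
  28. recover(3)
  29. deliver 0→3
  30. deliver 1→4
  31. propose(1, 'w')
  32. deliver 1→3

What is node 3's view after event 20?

1

e1 timeout(1): 1[prim,v=1,-]
e2 deliver 1→0: 0[back,v=1,-]
e3 deliver 1→2: 2[back,v=1,-]
e4 deliver 1→3: 3[back,v=1,-]
e5 deliver 1→4: 4[back,v=1,-]
e6 propose(1,'p'): ·
e7 deliver 1→4: 4[back,v=1,p]
e8 deliver 4→1: ·
e9 deliver 1→3: 3[back,v=1,p]
e10 deliver 3→1: 1[prim,v=1,p]
e11 deliver 1→0: 0[back,v=1,p]
e12 deliver 0→1: ·
e13 deliver 1→2: 2[back,v=1,p]
e14 deliver 2→1: ·
e15 crash(3): 3[✗back,v=1,p]
e16 crash(0): 0[✗back,v=1,p]
e17 propose(4,'w'): ·
e18 deliver 4→1: ·
e19 deliver 1→4: ·
e20 deliver 4→3: ·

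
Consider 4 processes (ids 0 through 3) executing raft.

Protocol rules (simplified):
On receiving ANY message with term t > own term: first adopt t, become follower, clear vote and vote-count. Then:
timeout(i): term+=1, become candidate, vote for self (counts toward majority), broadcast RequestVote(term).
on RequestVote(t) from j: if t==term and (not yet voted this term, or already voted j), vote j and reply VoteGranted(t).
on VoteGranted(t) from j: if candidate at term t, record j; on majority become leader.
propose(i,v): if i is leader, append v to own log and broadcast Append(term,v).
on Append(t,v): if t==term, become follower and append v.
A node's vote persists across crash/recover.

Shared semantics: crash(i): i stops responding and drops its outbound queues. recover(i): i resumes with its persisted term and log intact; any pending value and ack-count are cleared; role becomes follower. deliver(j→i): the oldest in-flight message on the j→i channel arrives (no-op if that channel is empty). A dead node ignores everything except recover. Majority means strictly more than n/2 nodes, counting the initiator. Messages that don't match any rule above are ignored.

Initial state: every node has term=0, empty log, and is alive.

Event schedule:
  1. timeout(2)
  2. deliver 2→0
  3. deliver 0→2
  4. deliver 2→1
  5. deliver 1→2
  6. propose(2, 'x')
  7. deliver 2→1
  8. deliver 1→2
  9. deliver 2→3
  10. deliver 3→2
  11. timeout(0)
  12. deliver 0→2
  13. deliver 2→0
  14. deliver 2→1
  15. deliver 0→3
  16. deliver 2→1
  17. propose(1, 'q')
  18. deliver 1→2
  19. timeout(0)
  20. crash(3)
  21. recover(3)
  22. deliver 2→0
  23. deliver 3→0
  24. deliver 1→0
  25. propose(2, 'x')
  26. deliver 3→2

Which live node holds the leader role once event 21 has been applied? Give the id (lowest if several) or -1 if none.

-1

[1] timeout(2) → N2(cand t1 [-])
[2] deliver 2→0 → N0(foll t1 [-])
[3] deliver 0→2 → ∅
[4] deliver 2→1 → N1(foll t1 [-])
[5] deliver 1→2 → N2(lead t1 [-])
[6] propose(2,'x') → N2(lead t1 [x])
[7] deliver 2→1 → N1(foll t1 [x])
[8] deliver 1→2 → ∅
[9] deliver 2→3 → N3(foll t1 [-])
[10] deliver 3→2 → ∅
[11] timeout(0) → N0(cand t2 [-])
[12] deliver 0→2 → N2(foll t2 [x])
[13] deliver 2→0 → ∅
[14] deliver 2→1 → ∅
[15] deliver 0→3 → N3(foll t2 [-])
[16] deliver 2→1 → ∅
[17] propose(1,'q') → ∅
[18] deliver 1→2 → ∅
[19] timeout(0) → N0(cand t3 [-])
[20] crash(3) → N3(✗foll t2 [-])
[21] recover(3) → N3(foll t2 [-])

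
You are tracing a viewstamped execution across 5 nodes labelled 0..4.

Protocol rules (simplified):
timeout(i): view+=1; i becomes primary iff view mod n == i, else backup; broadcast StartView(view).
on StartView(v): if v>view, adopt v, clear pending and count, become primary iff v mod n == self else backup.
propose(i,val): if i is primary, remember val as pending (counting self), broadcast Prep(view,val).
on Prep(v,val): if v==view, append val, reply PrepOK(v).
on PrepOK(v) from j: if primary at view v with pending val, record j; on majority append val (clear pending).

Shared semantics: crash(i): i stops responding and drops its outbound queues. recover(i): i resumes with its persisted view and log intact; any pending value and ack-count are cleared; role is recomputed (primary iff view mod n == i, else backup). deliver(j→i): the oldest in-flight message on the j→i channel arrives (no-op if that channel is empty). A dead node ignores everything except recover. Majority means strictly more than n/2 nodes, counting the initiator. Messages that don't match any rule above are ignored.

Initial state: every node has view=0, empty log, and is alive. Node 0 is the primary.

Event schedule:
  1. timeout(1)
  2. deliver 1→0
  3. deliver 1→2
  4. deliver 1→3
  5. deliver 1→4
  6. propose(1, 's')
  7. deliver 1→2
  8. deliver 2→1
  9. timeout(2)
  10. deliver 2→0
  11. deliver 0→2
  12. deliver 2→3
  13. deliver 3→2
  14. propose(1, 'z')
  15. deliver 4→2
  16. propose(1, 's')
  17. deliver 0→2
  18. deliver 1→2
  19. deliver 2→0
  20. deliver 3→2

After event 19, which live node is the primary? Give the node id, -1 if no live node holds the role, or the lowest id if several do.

[1] timeout(1) → N1(prim v1 [-])
[2] deliver 1→0 → N0(back v1 [-])
[3] deliver 1→2 → N2(back v1 [-])
[4] deliver 1→3 → N3(back v1 [-])
[5] deliver 1→4 → N4(back v1 [-])
[6] propose(1,'s') → ∅
[7] deliver 1→2 → N2(back v1 [s])
[8] deliver 2→1 → ∅
[9] timeout(2) → N2(prim v2 [s])
[10] deliver 2→0 → N0(back v2 [-])
[11] deliver 0→2 → ∅
[12] deliver 2→3 → N3(back v2 [-])
[13] deliver 3→2 → ∅
[14] propose(1,'z') → ∅
[15] deliver 4→2 → ∅
[16] propose(1,'s') → ∅
[17] deliver 0→2 → ∅
[18] deliver 1→2 → ∅
[19] deliver 2→0 → ∅

1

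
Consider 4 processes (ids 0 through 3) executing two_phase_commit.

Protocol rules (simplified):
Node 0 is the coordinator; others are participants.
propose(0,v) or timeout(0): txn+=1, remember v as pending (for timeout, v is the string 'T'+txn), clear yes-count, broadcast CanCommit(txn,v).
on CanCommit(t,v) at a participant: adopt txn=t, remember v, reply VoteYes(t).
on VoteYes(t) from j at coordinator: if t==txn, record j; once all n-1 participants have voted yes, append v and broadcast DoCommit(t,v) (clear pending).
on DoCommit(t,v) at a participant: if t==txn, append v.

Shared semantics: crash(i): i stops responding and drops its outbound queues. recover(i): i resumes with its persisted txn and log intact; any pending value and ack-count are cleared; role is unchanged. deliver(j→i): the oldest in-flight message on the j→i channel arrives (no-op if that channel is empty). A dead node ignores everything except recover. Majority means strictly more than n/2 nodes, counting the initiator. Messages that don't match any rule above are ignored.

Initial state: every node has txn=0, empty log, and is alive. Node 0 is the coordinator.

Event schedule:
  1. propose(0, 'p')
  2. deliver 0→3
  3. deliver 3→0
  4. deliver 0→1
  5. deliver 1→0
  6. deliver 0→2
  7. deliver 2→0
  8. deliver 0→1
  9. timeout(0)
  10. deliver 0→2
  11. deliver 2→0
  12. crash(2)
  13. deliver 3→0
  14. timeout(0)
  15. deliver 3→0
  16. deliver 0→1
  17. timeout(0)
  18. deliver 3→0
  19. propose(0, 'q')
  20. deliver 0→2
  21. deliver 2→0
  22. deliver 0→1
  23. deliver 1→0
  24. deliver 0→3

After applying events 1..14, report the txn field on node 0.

after 1 — propose(0,'p'): n0:coor/t1/[-]
after 2 — deliver 0→3: n3:part/t1/[-]
after 3 — deliver 3→0: ·
after 4 — deliver 0→1: n1:part/t1/[-]
after 5 — deliver 1→0: ·
after 6 — deliver 0→2: n2:part/t1/[-]
after 7 — deliver 2→0: n0:coor/t1/[p]
after 8 — deliver 0→1: n1:part/t1/[p]
after 9 — timeout(0): n0:coor/t2/[p]
after 10 — deliver 0→2: n2:part/t1/[p]
after 11 — deliver 2→0: ·
after 12 — crash(2): n2:✗part/t1/[p]
after 13 — deliver 3→0: ·
after 14 — timeout(0): n0:coor/t3/[p]

3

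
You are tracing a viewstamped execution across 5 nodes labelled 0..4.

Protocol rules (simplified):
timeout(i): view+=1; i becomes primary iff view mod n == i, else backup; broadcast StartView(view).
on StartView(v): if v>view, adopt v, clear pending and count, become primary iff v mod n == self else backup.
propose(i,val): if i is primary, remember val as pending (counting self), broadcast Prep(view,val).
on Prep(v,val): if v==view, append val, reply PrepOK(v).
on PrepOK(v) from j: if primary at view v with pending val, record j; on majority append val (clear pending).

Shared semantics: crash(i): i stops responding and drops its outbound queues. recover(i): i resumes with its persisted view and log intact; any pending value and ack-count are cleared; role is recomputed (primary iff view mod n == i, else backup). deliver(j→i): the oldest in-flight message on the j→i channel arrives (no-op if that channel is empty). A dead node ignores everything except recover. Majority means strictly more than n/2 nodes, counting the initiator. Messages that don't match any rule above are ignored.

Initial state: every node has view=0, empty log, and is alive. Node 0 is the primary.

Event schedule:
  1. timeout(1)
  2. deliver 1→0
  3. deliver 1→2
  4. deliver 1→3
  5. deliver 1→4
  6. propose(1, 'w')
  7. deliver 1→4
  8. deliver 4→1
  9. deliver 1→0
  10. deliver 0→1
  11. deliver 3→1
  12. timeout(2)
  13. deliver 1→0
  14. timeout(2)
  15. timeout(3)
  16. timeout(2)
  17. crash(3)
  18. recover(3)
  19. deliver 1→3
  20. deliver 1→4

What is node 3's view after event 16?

2

1. timeout(1):  <1:prim v1 ->
2. deliver 1→0:  <0:back v1 ->
3. deliver 1→2:  <2:back v1 ->
4. deliver 1→3:  <3:back v1 ->
5. deliver 1→4:  <4:back v1 ->
6. propose(1,'w'):  nop
7. deliver 1→4:  <4:back v1 w>
8. deliver 4→1:  nop
9. deliver 1→0:  <0:back v1 w>
10. deliver 0→1:  <1:prim v1 w>
11. deliver 3→1:  nop
12. timeout(2):  <2:prim v2 ->
13. deliver 1→0:  nop
14. timeout(2):  <2:back v3 ->
15. timeout(3):  <3:back v2 ->
16. timeout(2):  <2:back v4 ->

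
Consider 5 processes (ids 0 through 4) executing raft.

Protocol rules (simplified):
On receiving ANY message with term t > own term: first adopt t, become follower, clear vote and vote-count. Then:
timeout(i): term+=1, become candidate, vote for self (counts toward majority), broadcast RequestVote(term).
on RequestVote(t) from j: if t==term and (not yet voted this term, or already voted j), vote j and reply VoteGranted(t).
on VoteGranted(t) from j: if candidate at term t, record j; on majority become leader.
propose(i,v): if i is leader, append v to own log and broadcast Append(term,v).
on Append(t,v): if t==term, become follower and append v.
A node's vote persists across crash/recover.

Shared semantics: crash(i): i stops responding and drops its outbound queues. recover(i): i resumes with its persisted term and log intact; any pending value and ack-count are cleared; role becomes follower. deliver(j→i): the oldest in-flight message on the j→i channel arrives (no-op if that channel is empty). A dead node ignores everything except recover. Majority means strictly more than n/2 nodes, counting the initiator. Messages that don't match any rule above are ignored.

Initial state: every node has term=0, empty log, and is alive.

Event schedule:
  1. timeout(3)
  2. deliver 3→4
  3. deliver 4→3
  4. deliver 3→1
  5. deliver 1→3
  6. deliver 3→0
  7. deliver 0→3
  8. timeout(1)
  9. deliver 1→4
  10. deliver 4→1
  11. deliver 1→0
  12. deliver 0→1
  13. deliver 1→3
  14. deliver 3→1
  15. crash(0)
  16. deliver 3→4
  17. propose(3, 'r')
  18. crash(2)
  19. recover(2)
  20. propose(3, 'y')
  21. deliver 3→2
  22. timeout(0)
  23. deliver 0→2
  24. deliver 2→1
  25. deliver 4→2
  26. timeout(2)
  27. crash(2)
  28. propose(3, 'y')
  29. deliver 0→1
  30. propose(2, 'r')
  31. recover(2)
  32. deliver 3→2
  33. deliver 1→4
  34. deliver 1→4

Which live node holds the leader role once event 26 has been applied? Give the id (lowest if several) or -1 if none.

1

[1] timeout(3) → N3(cand t1 [-])
[2] deliver 3→4 → N4(foll t1 [-])
[3] deliver 4→3 → ∅
[4] deliver 3→1 → N1(foll t1 [-])
[5] deliver 1→3 → N3(lead t1 [-])
[6] deliver 3→0 → N0(foll t1 [-])
[7] deliver 0→3 → ∅
[8] timeout(1) → N1(cand t2 [-])
[9] deliver 1→4 → N4(foll t2 [-])
[10] deliver 4→1 → ∅
[11] deliver 1→0 → N0(foll t2 [-])
[12] deliver 0→1 → N1(lead t2 [-])
[13] deliver 1→3 → N3(foll t2 [-])
[14] deliver 3→1 → ∅
[15] crash(0) → N0(✗foll t2 [-])
[16] deliver 3→4 → ∅
[17] propose(3,'r') → ∅
[18] crash(2) → N2(✗foll t0 [-])
[19] recover(2) → N2(foll t0 [-])
[20] propose(3,'y') → ∅
[21] deliver 3→2 → N2(foll t1 [-])
[22] timeout(0) → ∅
[23] deliver 0→2 → ∅
[24] deliver 2→1 → ∅
[25] deliver 4→2 → ∅
[26] timeout(2) → N2(cand t2 [-])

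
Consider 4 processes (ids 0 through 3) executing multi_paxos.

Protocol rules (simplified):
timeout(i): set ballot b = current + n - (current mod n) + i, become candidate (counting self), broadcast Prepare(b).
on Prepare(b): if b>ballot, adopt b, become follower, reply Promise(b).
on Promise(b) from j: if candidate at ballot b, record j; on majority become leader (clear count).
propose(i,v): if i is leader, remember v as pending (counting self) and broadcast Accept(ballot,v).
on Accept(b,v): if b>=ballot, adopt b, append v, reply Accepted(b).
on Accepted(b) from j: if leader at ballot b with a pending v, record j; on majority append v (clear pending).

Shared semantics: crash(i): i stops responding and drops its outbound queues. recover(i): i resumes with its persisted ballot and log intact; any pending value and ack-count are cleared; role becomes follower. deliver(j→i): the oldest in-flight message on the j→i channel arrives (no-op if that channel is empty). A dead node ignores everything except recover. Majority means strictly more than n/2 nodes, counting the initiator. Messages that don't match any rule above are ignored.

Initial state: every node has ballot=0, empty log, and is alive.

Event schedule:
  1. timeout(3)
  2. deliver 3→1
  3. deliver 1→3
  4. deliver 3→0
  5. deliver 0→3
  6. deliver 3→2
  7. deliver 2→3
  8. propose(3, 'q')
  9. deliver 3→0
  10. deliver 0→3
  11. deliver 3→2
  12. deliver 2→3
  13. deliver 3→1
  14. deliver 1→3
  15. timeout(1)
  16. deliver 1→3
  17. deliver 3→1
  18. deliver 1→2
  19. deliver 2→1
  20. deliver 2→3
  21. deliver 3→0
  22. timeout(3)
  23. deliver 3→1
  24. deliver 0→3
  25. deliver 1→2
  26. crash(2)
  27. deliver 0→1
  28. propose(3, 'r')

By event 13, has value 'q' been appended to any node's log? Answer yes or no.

yes

e1 timeout(3): 3[cand,b=7,-]
e2 deliver 3→1: 1[foll,b=7,-]
e3 deliver 1→3: ·
e4 deliver 3→0: 0[foll,b=7,-]
e5 deliver 0→3: 3[lead,b=7,-]
e6 deliver 3→2: 2[foll,b=7,-]
e7 deliver 2→3: ·
e8 propose(3,'q'): ·
e9 deliver 3→0: 0[foll,b=7,q]
e10 deliver 0→3: ·
e11 deliver 3→2: 2[foll,b=7,q]
e12 deliver 2→3: 3[lead,b=7,q]
e13 deliver 3→1: 1[foll,b=7,q]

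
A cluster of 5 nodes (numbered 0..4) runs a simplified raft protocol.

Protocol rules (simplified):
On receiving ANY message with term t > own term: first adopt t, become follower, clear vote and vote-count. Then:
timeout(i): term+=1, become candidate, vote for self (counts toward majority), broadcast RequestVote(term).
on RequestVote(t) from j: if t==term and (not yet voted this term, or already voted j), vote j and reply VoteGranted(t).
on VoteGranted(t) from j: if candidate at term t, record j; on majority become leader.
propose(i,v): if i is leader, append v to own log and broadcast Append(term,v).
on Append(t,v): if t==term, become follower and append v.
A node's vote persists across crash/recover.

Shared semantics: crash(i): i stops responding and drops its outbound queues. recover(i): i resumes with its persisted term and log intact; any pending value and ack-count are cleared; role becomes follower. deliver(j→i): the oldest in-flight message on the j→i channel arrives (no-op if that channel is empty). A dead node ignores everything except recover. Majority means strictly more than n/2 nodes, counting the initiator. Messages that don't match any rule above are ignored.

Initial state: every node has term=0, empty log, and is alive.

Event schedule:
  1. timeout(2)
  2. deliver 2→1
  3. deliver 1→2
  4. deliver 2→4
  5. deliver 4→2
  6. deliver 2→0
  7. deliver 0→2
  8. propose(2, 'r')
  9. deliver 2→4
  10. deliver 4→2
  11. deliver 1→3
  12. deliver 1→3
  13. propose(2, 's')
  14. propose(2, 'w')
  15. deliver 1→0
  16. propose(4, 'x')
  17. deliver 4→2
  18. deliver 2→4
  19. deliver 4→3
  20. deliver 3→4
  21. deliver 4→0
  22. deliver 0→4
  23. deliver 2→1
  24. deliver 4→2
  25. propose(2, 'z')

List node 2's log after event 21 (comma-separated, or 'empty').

step 1 timeout(2): 2={cand,t=1,log=-}
step 2 deliver 2→1: 1={foll,t=1,log=-}
step 3 deliver 1→2: —
step 4 deliver 2→4: 4={foll,t=1,log=-}
step 5 deliver 4→2: 2={lead,t=1,log=-}
step 6 deliver 2→0: 0={foll,t=1,log=-}
step 7 deliver 0→2: —
step 8 propose(2,'r'): 2={lead,t=1,log=r}
step 9 deliver 2→4: 4={foll,t=1,log=r}
step 10 deliver 4→2: —
step 11 deliver 1→3: —
step 12 deliver 1→3: —
step 13 propose(2,'s'): 2={lead,t=1,log=r,s}
step 14 propose(2,'w'): 2={lead,t=1,log=r,s,w}
step 15 deliver 1→0: —
step 16 propose(4,'x'): —
step 17 deliver 4→2: —
step 18 deliver 2→4: 4={foll,t=1,log=r,s}
step 19 deliver 4→3: —
step 20 deliver 3→4: —
step 21 deliver 4→0: —

r,s,w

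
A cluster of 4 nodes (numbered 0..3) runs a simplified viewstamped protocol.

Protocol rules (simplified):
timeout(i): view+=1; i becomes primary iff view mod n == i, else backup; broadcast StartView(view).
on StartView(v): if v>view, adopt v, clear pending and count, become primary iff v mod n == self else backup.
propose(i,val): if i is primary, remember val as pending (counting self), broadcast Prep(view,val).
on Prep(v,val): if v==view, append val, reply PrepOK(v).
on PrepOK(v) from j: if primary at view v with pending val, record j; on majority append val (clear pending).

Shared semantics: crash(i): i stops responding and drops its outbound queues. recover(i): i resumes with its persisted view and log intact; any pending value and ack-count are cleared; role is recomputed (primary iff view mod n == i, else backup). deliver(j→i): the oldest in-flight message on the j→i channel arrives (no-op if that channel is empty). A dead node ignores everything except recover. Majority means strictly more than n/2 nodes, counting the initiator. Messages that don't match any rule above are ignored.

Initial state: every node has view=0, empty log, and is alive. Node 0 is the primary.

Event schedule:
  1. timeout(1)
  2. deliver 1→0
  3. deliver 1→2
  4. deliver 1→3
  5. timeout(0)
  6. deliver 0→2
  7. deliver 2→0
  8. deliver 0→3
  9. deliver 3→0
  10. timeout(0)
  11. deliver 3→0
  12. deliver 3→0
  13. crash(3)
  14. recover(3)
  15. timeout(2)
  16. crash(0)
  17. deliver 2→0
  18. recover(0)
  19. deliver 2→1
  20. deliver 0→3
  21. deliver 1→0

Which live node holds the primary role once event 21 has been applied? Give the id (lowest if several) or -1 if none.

e1 timeout(1): 1[prim,v=1,-]
e2 deliver 1→0: 0[back,v=1,-]
e3 deliver 1→2: 2[back,v=1,-]
e4 deliver 1→3: 3[back,v=1,-]
e5 timeout(0): 0[back,v=2,-]
e6 deliver 0→2: 2[prim,v=2,-]
e7 deliver 2→0: ·
e8 deliver 0→3: 3[back,v=2,-]
e9 deliver 3→0: ·
e10 timeout(0): 0[back,v=3,-]
e11 deliver 3→0: ·
e12 deliver 3→0: ·
e13 crash(3): 3[✗back,v=2,-]
e14 recover(3): 3[back,v=2,-]
e15 timeout(2): 2[back,v=3,-]
e16 crash(0): 0[✗back,v=3,-]
e17 deliver 2→0: ·
e18 recover(0): 0[back,v=3,-]
e19 deliver 2→1: 1[back,v=3,-]
e20 deliver 0→3: ·
e21 deliver 1→0: ·

-1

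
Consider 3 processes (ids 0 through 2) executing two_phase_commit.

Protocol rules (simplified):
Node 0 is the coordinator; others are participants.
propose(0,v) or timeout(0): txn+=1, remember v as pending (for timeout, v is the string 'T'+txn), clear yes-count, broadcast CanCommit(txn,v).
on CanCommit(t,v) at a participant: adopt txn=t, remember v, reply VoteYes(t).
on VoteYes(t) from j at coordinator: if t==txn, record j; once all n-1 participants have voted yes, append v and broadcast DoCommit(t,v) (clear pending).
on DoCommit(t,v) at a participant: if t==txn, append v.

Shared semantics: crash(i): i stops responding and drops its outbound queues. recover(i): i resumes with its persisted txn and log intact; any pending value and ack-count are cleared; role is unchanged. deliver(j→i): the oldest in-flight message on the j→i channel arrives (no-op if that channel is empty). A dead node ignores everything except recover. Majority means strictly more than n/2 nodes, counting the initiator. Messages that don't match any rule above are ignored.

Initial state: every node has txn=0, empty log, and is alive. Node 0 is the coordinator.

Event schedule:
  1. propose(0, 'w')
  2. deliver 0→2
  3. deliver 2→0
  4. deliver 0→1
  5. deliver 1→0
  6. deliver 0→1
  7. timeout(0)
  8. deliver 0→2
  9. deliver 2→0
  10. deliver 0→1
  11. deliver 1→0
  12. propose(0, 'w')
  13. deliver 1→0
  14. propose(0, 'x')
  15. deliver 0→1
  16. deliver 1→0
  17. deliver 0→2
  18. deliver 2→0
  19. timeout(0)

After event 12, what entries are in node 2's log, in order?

step 1 propose(0,'w'): 0={coor,t=1,log=-}
step 2 deliver 0→2: 2={part,t=1,log=-}
step 3 deliver 2→0: —
step 4 deliver 0→1: 1={part,t=1,log=-}
step 5 deliver 1→0: 0={coor,t=1,log=w}
step 6 deliver 0→1: 1={part,t=1,log=w}
step 7 timeout(0): 0={coor,t=2,log=w}
step 8 deliver 0→2: 2={part,t=1,log=w}
step 9 deliver 2→0: —
step 10 deliver 0→1: 1={part,t=2,log=w}
step 11 deliver 1→0: —
step 12 propose(0,'w'): 0={coor,t=3,log=w}

w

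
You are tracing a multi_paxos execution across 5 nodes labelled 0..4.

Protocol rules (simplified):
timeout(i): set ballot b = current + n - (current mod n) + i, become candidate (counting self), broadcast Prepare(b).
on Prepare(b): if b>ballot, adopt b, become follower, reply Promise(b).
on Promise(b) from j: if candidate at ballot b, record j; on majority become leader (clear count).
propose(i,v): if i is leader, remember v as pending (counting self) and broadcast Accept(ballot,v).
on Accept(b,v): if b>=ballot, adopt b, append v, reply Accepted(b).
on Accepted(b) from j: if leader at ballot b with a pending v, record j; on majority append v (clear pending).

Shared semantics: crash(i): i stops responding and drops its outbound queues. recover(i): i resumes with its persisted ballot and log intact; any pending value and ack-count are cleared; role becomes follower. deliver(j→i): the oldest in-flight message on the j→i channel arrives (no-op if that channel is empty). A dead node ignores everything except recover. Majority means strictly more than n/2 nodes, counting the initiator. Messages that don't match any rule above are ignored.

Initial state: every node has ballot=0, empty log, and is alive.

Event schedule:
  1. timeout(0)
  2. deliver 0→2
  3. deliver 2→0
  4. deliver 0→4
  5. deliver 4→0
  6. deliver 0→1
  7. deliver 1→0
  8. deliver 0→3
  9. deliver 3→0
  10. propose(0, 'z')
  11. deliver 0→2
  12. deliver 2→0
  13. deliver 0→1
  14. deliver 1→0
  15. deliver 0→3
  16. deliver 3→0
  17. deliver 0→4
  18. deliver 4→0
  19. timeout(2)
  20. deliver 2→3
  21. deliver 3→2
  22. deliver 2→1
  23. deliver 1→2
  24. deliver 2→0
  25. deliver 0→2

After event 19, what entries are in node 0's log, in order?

step 1 timeout(0): 0={cand,b=5,log=-}
step 2 deliver 0→2: 2={foll,b=5,log=-}
step 3 deliver 2→0: —
step 4 deliver 0→4: 4={foll,b=5,log=-}
step 5 deliver 4→0: 0={lead,b=5,log=-}
step 6 deliver 0→1: 1={foll,b=5,log=-}
step 7 deliver 1→0: —
step 8 deliver 0→3: 3={foll,b=5,log=-}
step 9 deliver 3→0: —
step 10 propose(0,'z'): —
step 11 deliver 0→2: 2={foll,b=5,log=z}
step 12 deliver 2→0: —
step 13 deliver 0→1: 1={foll,b=5,log=z}
step 14 deliver 1→0: 0={lead,b=5,log=z}
step 15 deliver 0→3: 3={foll,b=5,log=z}
step 16 deliver 3→0: —
step 17 deliver 0→4: 4={foll,b=5,log=z}
step 18 deliver 4→0: —
step 19 timeout(2): 2={cand,b=12,log=z}

z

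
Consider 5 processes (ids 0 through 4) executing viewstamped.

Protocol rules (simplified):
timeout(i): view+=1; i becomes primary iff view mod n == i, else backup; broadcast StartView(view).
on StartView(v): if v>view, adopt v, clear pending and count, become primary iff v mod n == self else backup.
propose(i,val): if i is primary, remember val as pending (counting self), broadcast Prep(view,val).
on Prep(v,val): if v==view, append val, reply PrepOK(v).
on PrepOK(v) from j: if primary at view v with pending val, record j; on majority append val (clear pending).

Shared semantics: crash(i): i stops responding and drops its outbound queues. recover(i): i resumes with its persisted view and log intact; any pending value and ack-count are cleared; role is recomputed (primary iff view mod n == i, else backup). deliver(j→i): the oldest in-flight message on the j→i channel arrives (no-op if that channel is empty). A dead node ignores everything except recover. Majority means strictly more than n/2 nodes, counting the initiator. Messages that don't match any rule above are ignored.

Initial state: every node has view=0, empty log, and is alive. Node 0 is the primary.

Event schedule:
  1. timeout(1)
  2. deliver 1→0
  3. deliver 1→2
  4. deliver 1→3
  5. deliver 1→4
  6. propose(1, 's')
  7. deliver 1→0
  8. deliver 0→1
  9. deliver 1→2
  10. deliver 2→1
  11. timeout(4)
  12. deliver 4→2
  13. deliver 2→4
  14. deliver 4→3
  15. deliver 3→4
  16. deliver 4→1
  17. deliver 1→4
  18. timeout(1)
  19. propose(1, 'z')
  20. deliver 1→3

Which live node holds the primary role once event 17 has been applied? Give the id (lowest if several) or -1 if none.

2

1. timeout(1):  <1:prim v1 ->
2. deliver 1→0:  <0:back v1 ->
3. deliver 1→2:  <2:back v1 ->
4. deliver 1→3:  <3:back v1 ->
5. deliver 1→4:  <4:back v1 ->
6. propose(1,'s'):  nop
7. deliver 1→0:  <0:back v1 s>
8. deliver 0→1:  nop
9. deliver 1→2:  <2:back v1 s>
10. deliver 2→1:  <1:prim v1 s>
11. timeout(4):  <4:back v2 ->
12. deliver 4→2:  <2:prim v2 s>
13. deliver 2→4:  nop
14. deliver 4→3:  <3:back v2 ->
15. deliver 3→4:  nop
16. deliver 4→1:  <1:back v2 s>
17. deliver 1→4:  nop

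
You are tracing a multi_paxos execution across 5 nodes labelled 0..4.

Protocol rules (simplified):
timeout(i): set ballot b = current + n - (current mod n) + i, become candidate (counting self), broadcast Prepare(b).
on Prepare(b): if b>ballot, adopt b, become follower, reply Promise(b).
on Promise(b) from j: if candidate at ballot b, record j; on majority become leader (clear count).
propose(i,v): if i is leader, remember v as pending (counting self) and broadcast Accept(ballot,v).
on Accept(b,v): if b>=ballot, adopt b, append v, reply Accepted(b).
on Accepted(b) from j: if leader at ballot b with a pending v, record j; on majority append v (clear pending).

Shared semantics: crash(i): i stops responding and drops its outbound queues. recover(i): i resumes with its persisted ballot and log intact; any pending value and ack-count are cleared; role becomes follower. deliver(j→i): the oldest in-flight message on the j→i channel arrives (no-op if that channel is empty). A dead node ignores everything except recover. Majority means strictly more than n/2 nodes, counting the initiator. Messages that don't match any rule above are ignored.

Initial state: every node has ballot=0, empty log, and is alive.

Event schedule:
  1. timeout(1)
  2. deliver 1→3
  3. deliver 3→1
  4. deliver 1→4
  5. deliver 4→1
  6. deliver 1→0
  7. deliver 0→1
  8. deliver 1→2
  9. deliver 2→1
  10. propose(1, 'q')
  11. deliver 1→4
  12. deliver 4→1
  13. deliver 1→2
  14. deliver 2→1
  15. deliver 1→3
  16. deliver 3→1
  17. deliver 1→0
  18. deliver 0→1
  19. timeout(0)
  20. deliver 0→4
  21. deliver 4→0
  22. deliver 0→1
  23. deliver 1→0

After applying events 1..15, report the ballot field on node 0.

after 1 — timeout(1): n1:cand/b6/[-]
after 2 — deliver 1→3: n3:foll/b6/[-]
after 3 — deliver 3→1: ·
after 4 — deliver 1→4: n4:foll/b6/[-]
after 5 — deliver 4→1: n1:lead/b6/[-]
after 6 — deliver 1→0: n0:foll/b6/[-]
after 7 — deliver 0→1: ·
after 8 — deliver 1→2: n2:foll/b6/[-]
after 9 — deliver 2→1: ·
after 10 — propose(1,'q'): ·
after 11 — deliver 1→4: n4:foll/b6/[q]
after 12 — deliver 4→1: ·
after 13 — deliver 1→2: n2:foll/b6/[q]
after 14 — deliver 2→1: n1:lead/b6/[q]
after 15 — deliver 1→3: n3:foll/b6/[q]

6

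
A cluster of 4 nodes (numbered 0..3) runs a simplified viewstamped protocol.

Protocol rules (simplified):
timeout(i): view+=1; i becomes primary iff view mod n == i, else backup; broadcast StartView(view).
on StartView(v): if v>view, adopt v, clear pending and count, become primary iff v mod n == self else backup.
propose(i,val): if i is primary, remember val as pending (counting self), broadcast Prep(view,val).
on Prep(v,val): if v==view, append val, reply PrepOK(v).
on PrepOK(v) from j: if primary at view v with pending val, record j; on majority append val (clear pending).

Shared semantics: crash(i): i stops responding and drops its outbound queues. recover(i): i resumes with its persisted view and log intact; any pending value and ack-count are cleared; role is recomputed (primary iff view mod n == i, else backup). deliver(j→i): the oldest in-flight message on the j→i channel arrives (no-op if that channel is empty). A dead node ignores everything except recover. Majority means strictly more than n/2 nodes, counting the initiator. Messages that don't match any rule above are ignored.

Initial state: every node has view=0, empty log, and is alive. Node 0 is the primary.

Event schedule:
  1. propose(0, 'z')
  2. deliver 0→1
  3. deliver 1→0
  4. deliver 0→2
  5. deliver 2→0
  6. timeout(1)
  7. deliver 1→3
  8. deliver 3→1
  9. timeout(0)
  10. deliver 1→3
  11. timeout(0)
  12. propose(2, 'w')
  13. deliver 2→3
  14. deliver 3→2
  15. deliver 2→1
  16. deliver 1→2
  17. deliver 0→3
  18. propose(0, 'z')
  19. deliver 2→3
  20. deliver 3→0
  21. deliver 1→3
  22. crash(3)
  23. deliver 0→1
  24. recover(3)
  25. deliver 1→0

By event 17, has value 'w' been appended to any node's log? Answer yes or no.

after 1 — propose(0,'z'): ·
after 2 — deliver 0→1: n1:back/v0/[z]
after 3 — deliver 1→0: ·
after 4 — deliver 0→2: n2:back/v0/[z]
after 5 — deliver 2→0: n0:prim/v0/[z]
after 6 — timeout(1): n1:prim/v1/[z]
after 7 — deliver 1→3: n3:back/v1/[-]
after 8 — deliver 3→1: ·
after 9 — timeout(0): n0:back/v1/[z]
after 10 — deliver 1→3: ·
after 11 — timeout(0): n0:back/v2/[z]
after 12 — propose(2,'w'): ·
after 13 — deliver 2→3: ·
after 14 — deliver 3→2: ·
after 15 — deliver 2→1: ·
after 16 — deliver 1→2: n2:back/v1/[z]
after 17 — deliver 0→3: ·

no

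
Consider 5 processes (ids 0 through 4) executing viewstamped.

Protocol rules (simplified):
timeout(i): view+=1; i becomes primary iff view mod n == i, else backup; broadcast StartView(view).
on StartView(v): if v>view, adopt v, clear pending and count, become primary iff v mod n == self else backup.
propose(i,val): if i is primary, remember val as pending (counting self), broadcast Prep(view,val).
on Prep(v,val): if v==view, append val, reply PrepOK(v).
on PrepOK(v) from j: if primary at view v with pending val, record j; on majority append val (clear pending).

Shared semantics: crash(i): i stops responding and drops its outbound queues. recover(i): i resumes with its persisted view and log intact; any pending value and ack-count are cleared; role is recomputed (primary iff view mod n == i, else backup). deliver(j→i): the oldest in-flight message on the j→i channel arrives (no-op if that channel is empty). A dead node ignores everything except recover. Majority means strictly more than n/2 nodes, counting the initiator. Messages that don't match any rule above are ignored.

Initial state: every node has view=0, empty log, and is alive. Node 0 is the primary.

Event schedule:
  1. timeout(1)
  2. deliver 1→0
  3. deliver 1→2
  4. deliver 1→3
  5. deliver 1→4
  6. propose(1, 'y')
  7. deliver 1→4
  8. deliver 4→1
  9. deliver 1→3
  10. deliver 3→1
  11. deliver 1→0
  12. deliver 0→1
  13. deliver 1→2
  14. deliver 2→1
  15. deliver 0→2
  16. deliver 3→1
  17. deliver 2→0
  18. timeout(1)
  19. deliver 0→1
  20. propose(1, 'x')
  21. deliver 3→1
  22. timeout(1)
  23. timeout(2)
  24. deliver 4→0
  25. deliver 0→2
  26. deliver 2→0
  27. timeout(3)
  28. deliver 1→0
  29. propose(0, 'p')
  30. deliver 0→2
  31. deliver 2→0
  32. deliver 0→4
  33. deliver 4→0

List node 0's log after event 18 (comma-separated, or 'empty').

[1] timeout(1) → N1(prim v1 [-])
[2] deliver 1→0 → N0(back v1 [-])
[3] deliver 1→2 → N2(back v1 [-])
[4] deliver 1→3 → N3(back v1 [-])
[5] deliver 1→4 → N4(back v1 [-])
[6] propose(1,'y') → ∅
[7] deliver 1→4 → N4(back v1 [y])
[8] deliver 4→1 → ∅
[9] deliver 1→3 → N3(back v1 [y])
[10] deliver 3→1 → N1(prim v1 [y])
[11] deliver 1→0 → N0(back v1 [y])
[12] deliver 0→1 → ∅
[13] deliver 1→2 → N2(back v1 [y])
[14] deliver 2→1 → ∅
[15] deliver 0→2 → ∅
[16] deliver 3→1 → ∅
[17] deliver 2→0 → ∅
[18] timeout(1) → N1(back v2 [y])

y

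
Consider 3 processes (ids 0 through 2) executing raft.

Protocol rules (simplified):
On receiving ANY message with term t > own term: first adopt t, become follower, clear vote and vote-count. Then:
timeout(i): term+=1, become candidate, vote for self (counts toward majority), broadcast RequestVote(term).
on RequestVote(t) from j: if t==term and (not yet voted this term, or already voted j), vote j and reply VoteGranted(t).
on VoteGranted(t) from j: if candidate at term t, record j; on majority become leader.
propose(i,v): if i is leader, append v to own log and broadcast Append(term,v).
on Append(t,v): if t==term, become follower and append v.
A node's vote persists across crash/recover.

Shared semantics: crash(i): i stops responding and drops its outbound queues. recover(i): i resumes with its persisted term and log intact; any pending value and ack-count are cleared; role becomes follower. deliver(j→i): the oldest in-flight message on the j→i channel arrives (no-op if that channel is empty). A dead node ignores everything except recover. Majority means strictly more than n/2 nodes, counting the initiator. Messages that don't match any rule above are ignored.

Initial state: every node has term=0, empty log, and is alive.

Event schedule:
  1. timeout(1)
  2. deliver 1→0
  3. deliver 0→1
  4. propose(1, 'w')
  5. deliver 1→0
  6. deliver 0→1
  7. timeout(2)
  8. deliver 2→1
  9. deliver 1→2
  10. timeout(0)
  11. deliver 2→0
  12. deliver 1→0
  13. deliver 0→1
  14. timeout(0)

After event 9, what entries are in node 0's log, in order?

w

after 1 — timeout(1): n1:cand/t1/[-]
after 2 — deliver 1→0: n0:foll/t1/[-]
after 3 — deliver 0→1: n1:lead/t1/[-]
after 4 — propose(1,'w'): n1:lead/t1/[w]
after 5 — deliver 1→0: n0:foll/t1/[w]
after 6 — deliver 0→1: ·
after 7 — timeout(2): n2:cand/t1/[-]
after 8 — deliver 2→1: ·
after 9 — deliver 1→2: ·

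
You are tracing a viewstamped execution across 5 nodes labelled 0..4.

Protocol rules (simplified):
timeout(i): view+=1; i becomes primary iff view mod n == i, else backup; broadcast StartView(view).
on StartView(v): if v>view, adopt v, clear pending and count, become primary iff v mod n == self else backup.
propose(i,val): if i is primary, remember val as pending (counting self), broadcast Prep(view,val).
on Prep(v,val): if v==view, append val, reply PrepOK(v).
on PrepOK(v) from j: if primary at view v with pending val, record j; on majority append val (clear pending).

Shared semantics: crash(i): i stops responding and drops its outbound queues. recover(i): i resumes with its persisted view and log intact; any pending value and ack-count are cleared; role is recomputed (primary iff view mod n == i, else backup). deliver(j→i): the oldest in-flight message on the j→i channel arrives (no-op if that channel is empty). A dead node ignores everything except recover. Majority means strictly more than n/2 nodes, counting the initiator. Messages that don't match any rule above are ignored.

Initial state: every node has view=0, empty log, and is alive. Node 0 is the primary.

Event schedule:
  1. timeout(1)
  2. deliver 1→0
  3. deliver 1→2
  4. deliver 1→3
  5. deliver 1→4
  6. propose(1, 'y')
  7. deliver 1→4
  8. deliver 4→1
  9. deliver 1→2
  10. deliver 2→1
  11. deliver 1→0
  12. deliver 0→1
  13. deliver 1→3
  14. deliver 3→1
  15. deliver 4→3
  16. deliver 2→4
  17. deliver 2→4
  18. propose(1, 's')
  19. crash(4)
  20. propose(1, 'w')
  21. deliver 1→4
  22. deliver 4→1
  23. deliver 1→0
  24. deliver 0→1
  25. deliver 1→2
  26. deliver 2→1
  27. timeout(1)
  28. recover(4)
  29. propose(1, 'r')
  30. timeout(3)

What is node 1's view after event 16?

e1 timeout(1): 1[prim,v=1,-]
e2 deliver 1→0: 0[back,v=1,-]
e3 deliver 1→2: 2[back,v=1,-]
e4 deliver 1→3: 3[back,v=1,-]
e5 deliver 1→4: 4[back,v=1,-]
e6 propose(1,'y'): ·
e7 deliver 1→4: 4[back,v=1,y]
e8 deliver 4→1: ·
e9 deliver 1→2: 2[back,v=1,y]
e10 deliver 2→1: 1[prim,v=1,y]
e11 deliver 1→0: 0[back,v=1,y]
e12 deliver 0→1: ·
e13 deliver 1→3: 3[back,v=1,y]
e14 deliver 3→1: ·
e15 deliver 4→3: ·
e16 deliver 2→4: ·

1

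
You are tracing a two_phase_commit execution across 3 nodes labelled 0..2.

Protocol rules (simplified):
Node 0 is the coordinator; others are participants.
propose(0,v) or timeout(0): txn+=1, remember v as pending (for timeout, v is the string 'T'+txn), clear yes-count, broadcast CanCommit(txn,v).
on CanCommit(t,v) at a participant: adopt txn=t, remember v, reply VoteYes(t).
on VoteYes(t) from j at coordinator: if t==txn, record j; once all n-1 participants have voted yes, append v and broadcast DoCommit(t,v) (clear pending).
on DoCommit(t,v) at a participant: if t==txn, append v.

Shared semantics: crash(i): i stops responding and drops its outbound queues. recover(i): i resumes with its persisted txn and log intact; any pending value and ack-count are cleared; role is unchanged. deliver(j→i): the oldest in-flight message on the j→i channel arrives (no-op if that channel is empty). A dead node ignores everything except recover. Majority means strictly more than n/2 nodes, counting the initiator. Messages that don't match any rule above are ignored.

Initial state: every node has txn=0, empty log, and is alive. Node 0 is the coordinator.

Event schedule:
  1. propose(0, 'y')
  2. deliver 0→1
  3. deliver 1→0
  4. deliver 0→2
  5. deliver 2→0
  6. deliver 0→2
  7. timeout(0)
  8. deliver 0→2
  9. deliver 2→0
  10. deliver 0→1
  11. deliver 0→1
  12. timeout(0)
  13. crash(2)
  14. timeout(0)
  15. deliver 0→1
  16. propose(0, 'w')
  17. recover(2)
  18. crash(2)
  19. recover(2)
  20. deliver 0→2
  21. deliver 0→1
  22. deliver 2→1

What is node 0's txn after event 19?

1. propose(0,'y'):  <0:coor t1 ->
2. deliver 0→1:  <1:part t1 ->
3. deliver 1→0:  nop
4. deliver 0→2:  <2:part t1 ->
5. deliver 2→0:  <0:coor t1 y>
6. deliver 0→2:  <2:part t1 y>
7. timeout(0):  <0:coor t2 y>
8. deliver 0→2:  <2:part t2 y>
9. deliver 2→0:  nop
10. deliver 0→1:  <1:part t1 y>
11. deliver 0→1:  <1:part t2 y>
12. timeout(0):  <0:coor t3 y>
13. crash(2):  <2:✗part t2 y>
14. timeout(0):  <0:coor t4 y>
15. deliver 0→1:  <1:part t3 y>
16. propose(0,'w'):  <0:coor t5 y>
17. recover(2):  <2:part t2 y>
18. crash(2):  <2:✗part t2 y>
19. recover(2):  <2:part t2 y>

5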